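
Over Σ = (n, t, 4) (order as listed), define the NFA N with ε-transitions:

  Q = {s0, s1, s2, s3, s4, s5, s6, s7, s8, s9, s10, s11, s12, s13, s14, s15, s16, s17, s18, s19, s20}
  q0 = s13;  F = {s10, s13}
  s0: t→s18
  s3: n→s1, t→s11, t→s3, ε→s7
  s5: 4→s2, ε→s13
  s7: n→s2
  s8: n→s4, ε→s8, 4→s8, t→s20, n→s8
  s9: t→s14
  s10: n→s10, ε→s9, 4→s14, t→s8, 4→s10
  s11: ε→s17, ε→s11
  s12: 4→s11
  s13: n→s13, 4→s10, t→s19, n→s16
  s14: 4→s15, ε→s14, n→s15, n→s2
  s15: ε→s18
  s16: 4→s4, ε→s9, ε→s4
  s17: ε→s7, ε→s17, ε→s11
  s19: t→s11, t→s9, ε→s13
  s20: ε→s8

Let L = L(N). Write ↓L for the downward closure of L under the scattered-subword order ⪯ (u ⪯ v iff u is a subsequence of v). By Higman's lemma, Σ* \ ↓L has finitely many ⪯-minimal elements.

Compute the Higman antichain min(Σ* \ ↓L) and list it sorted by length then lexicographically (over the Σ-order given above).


A = [4t].

|Q|=21, |F|=2, |δ|=41 (15 ε).
min D↑ (3 st, q0=0, F={2}): 0:n→0,t→0,4→1 1:n→1,t→2,4→1 2:n→2,t→2,4→2 [Hopcroft].
'4t': |S_i|=[15, 9, 7] end={s14,s15,s18,s2,s20,s4,s8} — reject; 2/2 deletions ∈↓L.
1 obstructions.


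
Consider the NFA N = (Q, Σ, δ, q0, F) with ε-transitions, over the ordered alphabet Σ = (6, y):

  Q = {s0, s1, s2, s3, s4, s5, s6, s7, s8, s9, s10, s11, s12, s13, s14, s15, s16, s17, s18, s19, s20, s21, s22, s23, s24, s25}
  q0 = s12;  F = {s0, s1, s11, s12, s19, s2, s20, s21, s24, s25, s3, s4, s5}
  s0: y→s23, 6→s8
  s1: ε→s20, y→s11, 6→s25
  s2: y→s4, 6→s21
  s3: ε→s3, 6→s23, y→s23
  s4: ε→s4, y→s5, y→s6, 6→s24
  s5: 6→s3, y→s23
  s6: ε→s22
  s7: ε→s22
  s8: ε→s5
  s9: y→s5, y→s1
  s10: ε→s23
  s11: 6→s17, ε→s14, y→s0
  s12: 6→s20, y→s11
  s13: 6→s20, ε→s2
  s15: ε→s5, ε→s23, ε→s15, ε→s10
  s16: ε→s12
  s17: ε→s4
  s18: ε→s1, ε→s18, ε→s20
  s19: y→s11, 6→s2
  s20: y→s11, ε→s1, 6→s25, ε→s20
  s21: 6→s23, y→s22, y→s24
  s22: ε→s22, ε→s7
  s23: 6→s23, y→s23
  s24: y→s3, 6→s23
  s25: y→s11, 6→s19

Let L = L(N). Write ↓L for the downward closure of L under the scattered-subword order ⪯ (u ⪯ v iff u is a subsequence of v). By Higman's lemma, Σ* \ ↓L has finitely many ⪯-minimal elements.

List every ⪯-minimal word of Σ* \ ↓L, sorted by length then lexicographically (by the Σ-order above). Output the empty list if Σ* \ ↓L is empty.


|Q|=26, |F|=13, |δ|=55 (22 ε).
min D↑ (13 st, q0=0, F={9}): 0:6→1,y→2 1:6→3,y→2 2:6→4,y→5 3:6→6,y→2 4:6→7,y→8 5:6→8,y→9 6:6→10,y→2 7:6→9,y→11 8:6→11,y→9 9:6→9,y→9 10:6→12,y→4 11:6→9,y→9 12:6→9,y→7 [Hopcroft].
'yyy': N↓-sim [20, 13, 8, 1] end={s23} rej; 3/3 single-dels accept.
'y666': run [20, 13, 10, 3, 1] end={s23} ∉↓L; 4/4 del acc.
'666666': N↓-sim [20, 19, 17, 16, 12, 6, 1] end={s23} rej; 6/6 deletions ∈↓L.
3 words, ⪯-incomp.

min(Σ*\↓L) = [yyy, y666, 666666].


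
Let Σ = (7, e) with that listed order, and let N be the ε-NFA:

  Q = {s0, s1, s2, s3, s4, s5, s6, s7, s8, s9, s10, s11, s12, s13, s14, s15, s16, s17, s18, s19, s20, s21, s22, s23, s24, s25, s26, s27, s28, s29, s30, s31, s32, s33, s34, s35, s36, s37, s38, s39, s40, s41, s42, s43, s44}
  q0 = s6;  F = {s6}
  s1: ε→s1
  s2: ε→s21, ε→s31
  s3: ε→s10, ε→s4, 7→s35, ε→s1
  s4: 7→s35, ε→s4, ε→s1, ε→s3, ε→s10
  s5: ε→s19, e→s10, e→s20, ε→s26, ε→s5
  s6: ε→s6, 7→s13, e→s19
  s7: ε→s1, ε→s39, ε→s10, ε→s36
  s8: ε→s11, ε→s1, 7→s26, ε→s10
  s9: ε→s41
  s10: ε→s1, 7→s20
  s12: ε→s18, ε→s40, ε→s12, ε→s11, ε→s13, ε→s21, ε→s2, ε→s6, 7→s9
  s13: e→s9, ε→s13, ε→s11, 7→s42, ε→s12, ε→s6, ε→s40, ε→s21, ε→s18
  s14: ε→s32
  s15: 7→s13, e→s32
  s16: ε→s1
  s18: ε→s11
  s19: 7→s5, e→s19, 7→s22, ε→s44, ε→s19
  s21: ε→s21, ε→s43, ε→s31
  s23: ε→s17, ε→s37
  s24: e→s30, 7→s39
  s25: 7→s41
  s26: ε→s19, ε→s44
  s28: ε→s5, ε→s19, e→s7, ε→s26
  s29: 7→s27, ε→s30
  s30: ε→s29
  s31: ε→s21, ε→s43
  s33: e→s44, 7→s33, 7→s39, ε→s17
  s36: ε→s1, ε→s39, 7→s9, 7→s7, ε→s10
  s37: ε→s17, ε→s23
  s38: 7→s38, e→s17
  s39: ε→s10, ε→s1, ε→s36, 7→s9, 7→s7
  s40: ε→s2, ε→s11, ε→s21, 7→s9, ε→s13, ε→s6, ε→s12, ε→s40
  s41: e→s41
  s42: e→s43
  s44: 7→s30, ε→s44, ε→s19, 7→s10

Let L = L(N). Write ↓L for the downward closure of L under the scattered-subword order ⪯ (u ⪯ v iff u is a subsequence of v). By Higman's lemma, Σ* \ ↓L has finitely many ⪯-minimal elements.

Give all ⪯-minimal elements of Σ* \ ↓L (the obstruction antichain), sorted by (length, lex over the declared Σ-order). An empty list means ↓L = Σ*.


|Q|=45, |F|=1, |δ|=110 (75 ε).
min D↑ (2 st, q0=0, F={1}): 0:7→0,e→1 1:7→1,e→1 [Hopcroft].
'e': |S_i|=[24, 14] end={s1,s10,s19,s20,s22,s26,s27,s29,s30,s41,s43,s44,…} rej; 1/1 deletions ∈↓L.
1 obstructions.

Antichain: [e].


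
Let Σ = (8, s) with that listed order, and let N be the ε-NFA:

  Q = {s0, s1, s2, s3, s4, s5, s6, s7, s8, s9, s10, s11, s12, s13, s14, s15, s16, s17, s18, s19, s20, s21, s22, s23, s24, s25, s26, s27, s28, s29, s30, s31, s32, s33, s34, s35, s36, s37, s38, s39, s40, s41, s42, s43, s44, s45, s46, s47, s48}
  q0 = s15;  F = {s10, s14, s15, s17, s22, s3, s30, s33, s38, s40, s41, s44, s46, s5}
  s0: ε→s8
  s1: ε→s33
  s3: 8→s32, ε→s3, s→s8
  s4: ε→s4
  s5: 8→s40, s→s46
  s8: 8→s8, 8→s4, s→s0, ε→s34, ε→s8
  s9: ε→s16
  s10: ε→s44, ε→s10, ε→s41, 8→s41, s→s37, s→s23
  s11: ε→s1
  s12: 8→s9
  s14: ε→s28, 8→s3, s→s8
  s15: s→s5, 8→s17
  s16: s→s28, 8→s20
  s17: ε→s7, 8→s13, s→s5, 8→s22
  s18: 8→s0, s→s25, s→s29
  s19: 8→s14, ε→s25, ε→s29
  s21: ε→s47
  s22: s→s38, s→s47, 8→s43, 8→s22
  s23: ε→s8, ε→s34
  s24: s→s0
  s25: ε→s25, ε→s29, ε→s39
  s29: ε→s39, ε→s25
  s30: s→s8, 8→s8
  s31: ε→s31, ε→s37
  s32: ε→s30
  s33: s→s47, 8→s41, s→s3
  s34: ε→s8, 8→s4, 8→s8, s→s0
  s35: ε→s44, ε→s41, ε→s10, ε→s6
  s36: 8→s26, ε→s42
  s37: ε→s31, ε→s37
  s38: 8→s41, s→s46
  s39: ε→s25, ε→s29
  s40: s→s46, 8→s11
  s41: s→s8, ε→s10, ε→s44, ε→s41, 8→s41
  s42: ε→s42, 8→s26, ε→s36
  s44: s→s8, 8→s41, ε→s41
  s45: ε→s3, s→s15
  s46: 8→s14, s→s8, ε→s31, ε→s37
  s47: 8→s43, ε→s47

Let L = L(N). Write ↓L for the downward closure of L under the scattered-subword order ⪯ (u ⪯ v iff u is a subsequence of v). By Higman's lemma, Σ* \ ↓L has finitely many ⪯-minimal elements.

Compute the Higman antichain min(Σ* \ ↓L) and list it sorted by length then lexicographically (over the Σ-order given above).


|Q|=49, |F|=14, |δ|=97 (46 ε).
min D↑ (13 st, q0=0, F={9}): 0:8→1,s→2 1:8→3,s→2 2:8→4,s→5 3:8→3,s→6 4:8→7,s→5 5:8→8,s→9 6:8→10,s→5 7:8→10,s→11 8:8→11,s→9 9:8→9,s→9 10:8→10,s→9 11:8→12,s→9 12:8→9,s→9.
'sss': |S_i|=[29, 24, 15, 4] end={s0,s34,s4,s8} rej; 3/3 deletions ∈↓L.
'88s8s': run [29, 28, 25, 19, 16, 7] end={s0,s23,s31,s34,s37,s4,s8} ∉↓L; 5/5 single-dels accept.
's888s': run [29, 24, 22, 20, 14, 7] end={s0,s23,s31,s34,s37,s4,s8} ∉↓L; 5/5 deletions ∈↓L.
's88s88': run [29, 24, 22, 20, 12, 7, 4] end={s0,s34,s4,s8} — reject; 6/6 single-dels accept.
'ss8888': run [29, 24, 15, 10, 7, 6, 4] end={s0,s34,s4,s8} — reject; 6/6 single-dels accept.
5 obstructions.

min(Σ*\↓L) = [sss, 88s8s, s888s, s88s88, ss8888].


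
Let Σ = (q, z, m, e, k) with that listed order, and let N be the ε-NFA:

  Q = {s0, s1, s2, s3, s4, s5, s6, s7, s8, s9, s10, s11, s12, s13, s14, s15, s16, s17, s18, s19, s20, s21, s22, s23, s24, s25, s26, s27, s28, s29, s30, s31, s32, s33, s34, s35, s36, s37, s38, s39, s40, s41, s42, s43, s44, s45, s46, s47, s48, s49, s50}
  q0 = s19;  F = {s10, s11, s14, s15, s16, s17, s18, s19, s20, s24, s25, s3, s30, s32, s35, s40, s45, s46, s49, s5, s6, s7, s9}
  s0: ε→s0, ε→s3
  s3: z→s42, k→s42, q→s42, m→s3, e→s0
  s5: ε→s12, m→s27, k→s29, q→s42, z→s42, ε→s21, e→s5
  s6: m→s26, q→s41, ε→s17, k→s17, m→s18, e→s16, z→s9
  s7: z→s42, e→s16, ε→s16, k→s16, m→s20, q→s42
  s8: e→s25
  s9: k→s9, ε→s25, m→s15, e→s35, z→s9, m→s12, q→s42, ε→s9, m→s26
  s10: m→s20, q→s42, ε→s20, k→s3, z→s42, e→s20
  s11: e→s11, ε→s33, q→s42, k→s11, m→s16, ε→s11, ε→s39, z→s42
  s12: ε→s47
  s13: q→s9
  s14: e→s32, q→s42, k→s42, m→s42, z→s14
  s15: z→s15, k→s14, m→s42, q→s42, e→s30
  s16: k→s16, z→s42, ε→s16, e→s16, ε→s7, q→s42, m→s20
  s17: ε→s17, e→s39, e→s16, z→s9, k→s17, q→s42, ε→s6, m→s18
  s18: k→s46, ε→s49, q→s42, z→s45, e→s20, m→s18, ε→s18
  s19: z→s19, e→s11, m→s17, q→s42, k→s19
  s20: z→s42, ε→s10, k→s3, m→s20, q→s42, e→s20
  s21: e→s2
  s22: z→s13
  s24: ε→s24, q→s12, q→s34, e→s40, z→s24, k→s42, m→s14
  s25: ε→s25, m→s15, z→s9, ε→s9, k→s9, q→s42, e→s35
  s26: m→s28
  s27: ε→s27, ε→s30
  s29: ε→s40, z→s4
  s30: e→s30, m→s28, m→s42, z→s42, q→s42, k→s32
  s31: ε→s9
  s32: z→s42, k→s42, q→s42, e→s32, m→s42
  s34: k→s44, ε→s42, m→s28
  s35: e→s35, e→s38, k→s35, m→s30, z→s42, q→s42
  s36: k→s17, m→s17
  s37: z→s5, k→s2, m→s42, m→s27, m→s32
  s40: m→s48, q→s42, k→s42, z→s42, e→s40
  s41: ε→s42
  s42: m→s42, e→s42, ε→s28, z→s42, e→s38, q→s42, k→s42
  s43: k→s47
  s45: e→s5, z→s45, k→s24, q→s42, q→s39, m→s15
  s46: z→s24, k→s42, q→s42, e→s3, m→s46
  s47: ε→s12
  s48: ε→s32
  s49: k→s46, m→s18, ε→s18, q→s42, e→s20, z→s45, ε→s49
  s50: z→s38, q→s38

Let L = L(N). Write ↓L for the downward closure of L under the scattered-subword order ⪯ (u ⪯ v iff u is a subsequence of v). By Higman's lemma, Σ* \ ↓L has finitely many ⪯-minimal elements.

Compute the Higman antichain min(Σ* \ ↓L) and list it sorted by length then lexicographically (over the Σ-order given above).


|Q|=51, |F|=23, |δ|=181 (34 ε).
min D↑ (19 st, q0=0, F={1}): 0:q→1,z→0,m→2,e→3,k→0 1:q→1,z→1,m→1,e→1,k→1 2:q→1,z→4,m→5,e→6,k→2 3:q→1,z→1,m→6,e→3,k→3 4:q→1,z→4,m→7,e→8,k→4 5:q→1,z→9,m→5,e→10,k→11 6:q→1,z→1,m→10,e→6,k→6 7:q→1,z→7,m→1,e→12,k→13 8:q→1,z→1,m→12,e→8,k→8 9:q→1,z→9,m→7,e→14,k→15 10:q→1,z→1,m→10,e→10,k→16 11:q→1,z→15,m→11,e→16,k→1 12:q→1,z→1,m→1,e→12,k→17 13:q→1,z→13,m→1,e→17,k→1 14:q→1,z→1,m→12,e→14,k→18 15:q→1,z→15,m→13,e→18,k→1 16:q→1,z→1,m→16,e→16,k→1 17:q→1,z→1,m→1,e→17,k→1 18:q→1,z→1,m→17,e→18,k→1.
'q': run [41, 9] end={s12,s28,s34,s38,s39,s41,s42,s44,s47} ∉↓L; 1/1 single-dels accept.
'ez': N↓-sim [41, 25, 4] end={s28,s38,s4,s42} ∉↓L; 2/2 deletions ∈↓L.
'mzmm': run [41, 38, 26, 12, 3] end={s28,s38,s42} rej; 4/4 del acc.
'mmkk': N↓-sim [41, 38, 30, 17, 4] end={s28,s38,s42,s44} — reject; 4/4 deletions ∈↓L.
4 minimals (antichain).

min(Σ*\↓L) = [q, ez, mzmm, mmkk].


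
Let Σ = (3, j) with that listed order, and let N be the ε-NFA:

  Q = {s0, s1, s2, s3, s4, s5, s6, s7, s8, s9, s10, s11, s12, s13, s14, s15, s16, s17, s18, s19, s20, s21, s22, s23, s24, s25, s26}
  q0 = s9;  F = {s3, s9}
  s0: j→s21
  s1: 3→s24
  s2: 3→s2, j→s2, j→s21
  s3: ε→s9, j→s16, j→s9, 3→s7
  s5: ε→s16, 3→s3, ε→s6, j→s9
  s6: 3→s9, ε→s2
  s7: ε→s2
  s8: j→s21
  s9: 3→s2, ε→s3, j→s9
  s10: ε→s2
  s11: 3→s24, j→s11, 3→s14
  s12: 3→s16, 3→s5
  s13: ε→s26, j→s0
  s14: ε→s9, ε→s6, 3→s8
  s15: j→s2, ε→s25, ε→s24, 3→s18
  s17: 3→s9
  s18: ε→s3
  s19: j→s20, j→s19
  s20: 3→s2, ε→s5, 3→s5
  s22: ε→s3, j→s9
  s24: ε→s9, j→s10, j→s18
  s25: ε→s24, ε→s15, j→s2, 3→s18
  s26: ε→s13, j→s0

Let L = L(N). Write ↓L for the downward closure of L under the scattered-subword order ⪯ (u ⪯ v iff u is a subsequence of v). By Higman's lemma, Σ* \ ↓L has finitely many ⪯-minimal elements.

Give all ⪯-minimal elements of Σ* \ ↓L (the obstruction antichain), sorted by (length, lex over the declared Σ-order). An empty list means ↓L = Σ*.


min(Σ*\↓L) = [3].

|Q|=27, |F|=2, |δ|=53 (19 ε).
min D↑ (2 st, q0=0, F={1}): 0:3→1,j→0 1:3→1,j→1 (ε-aug+det+¬).
'3': N↓-sim [6, 3] end={s2,s21,s7} rej; 1/1 del acc.
1 words, ⪯-incomp.


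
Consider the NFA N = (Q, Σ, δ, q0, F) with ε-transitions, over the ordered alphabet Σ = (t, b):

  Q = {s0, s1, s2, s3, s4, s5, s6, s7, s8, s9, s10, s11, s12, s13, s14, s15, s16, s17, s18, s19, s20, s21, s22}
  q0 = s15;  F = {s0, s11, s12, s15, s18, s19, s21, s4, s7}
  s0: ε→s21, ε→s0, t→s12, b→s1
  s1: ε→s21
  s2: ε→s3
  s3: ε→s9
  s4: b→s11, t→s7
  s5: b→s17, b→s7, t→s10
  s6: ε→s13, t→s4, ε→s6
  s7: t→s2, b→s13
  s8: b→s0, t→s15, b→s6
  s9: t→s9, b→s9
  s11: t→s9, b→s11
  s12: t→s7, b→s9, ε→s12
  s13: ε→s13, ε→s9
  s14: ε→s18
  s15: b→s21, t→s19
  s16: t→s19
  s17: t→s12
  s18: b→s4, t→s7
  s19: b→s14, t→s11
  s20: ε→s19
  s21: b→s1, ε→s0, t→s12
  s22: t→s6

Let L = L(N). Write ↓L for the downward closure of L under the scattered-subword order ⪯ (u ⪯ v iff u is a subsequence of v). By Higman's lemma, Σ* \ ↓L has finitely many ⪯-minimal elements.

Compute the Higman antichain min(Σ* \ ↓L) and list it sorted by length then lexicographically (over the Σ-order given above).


Antichain: [ttt, btb, tbbbt].

|Q|=23, |F|=9, |δ|=43 (13 ε).
min D↑ (9 st, q0=0, F={6}): 0:t→1,b→2 1:t→3,b→4 2:t→5,b→2 3:t→6,b→3 4:t→7,b→8 5:t→7,b→6 6:t→6,b→6 7:t→6,b→6 8:t→7,b→3.
'ttt': run [15, 11, 6, 3] end={s2,s3,s9} ∉↓L; 3/3 del acc.
'btb': run [15, 13, 6, 2] end={s13,s9} rej; 3/3 deletions ∈↓L.
'tbbbt': |S_i|=[15, 11, 9, 7, 3, 1] end={s9} — reject; 5/5 del acc.
3 words, ⪯-incomp.


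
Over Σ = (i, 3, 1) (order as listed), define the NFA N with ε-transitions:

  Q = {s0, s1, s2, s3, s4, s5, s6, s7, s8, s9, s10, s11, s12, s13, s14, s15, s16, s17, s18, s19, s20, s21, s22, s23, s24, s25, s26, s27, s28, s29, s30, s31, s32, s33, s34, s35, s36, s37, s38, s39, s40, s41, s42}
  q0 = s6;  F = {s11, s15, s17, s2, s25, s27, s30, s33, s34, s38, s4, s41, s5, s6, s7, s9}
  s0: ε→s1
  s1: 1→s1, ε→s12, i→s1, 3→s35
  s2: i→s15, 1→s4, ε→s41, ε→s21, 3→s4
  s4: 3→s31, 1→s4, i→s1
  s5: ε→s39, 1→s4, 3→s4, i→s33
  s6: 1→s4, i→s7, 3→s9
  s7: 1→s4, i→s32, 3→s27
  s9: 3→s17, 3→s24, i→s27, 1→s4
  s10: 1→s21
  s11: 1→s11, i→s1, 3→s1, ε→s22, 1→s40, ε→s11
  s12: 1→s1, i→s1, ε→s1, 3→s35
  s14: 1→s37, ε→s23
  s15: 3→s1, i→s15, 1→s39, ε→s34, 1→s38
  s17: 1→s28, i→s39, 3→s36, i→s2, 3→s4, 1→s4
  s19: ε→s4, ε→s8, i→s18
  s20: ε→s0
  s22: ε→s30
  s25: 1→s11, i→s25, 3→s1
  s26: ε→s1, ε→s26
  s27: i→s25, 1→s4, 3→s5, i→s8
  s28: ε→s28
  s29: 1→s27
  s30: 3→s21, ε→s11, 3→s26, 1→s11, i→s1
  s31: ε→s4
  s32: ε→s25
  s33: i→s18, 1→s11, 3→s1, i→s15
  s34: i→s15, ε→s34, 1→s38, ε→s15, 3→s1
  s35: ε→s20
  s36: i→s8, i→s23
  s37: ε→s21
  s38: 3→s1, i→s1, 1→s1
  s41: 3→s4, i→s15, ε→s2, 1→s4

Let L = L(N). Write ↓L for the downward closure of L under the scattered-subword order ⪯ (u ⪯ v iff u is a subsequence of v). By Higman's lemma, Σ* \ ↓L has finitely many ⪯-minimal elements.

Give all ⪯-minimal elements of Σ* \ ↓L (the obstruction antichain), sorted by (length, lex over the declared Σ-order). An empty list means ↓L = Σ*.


min(Σ*\↓L) = [1i, ii3, 333i, 33ii11].

|Q|=43, |F|=16, |δ|=94 (25 ε).
min D↑ (14 st, q0=0, F={7}): 0:i→1,3→2,1→3 1:i→4,3→5,1→3 2:i→5,3→6,1→3 3:i→7,3→3,1→3 4:i→4,3→7,1→8 5:i→4,3→9,1→3 6:i→10,3→3,1→3 7:i→7,3→7,1→7 8:i→7,3→7,1→8 9:i→11,3→3,1→3 10:i→12,3→3,1→3 11:i→12,3→7,1→8 12:i→12,3→7,1→13 13:i→7,3→7,1→7.
'1i': |S_i|=[34, 16, 5] end={s0,s1,s12,s20,s35} rej; 2/2 del acc.
'ii3': N↓-sim [34, 28, 20, 7] end={s0,s1,s12,s20,s21,s26,s35} rej; 3/3 deletions ∈↓L.
'333i': N↓-sim [34, 31, 28, 12, 7] end={s0,s1,s12,s20,s23,s35,s8} — reject; 4/4 del acc.
'33ii11': N↓-sim [34, 31, 28, 23, 10, 7, 5] end={s0,s1,s12,s20,s35} ∉↓L; 6/6 deletions ∈↓L.
4 obstructions.


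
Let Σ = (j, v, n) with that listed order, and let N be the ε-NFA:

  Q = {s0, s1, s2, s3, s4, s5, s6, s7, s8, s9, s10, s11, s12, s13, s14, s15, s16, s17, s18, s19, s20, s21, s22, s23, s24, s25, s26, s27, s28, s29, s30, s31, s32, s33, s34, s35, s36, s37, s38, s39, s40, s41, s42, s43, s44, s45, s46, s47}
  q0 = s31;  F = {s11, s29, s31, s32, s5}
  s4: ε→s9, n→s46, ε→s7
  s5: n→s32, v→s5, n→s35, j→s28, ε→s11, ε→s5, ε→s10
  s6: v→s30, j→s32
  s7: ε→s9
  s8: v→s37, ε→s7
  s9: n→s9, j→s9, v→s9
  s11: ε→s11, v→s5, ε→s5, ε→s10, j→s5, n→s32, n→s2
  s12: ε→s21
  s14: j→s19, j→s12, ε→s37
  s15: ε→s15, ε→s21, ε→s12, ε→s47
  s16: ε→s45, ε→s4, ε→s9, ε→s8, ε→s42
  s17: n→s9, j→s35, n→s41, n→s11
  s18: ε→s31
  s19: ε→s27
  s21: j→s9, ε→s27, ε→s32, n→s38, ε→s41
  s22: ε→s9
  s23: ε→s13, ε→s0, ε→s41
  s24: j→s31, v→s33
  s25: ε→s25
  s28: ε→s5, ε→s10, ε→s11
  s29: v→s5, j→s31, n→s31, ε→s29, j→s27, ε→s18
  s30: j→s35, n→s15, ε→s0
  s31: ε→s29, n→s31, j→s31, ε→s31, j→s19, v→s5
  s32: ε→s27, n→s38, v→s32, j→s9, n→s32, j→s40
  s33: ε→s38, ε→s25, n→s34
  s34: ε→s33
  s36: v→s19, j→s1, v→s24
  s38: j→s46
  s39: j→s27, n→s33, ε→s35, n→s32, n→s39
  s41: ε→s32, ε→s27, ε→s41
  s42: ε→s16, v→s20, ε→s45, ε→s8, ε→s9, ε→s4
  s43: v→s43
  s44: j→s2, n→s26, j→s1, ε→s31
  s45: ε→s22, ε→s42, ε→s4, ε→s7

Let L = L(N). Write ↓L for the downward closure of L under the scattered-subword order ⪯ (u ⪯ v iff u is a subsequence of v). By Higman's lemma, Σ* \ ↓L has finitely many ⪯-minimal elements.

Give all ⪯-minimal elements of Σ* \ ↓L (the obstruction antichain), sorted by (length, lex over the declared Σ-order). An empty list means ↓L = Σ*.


|Q|=48, |F|=5, |δ|=111 (57 ε).
min D↑ (4 st, q0=0, F={3}): 0:j→0,v→1,n→0 1:j→1,v→1,n→2 2:j→3,v→2,n→2 3:j→3,v→3,n→3 [Hopcroft].
'vnj': N↓-sim [16, 12, 8, 3] end={s40,s46,s9} rej; 3/3 deletions ∈↓L.
1 obstructions.

A = [vnj].


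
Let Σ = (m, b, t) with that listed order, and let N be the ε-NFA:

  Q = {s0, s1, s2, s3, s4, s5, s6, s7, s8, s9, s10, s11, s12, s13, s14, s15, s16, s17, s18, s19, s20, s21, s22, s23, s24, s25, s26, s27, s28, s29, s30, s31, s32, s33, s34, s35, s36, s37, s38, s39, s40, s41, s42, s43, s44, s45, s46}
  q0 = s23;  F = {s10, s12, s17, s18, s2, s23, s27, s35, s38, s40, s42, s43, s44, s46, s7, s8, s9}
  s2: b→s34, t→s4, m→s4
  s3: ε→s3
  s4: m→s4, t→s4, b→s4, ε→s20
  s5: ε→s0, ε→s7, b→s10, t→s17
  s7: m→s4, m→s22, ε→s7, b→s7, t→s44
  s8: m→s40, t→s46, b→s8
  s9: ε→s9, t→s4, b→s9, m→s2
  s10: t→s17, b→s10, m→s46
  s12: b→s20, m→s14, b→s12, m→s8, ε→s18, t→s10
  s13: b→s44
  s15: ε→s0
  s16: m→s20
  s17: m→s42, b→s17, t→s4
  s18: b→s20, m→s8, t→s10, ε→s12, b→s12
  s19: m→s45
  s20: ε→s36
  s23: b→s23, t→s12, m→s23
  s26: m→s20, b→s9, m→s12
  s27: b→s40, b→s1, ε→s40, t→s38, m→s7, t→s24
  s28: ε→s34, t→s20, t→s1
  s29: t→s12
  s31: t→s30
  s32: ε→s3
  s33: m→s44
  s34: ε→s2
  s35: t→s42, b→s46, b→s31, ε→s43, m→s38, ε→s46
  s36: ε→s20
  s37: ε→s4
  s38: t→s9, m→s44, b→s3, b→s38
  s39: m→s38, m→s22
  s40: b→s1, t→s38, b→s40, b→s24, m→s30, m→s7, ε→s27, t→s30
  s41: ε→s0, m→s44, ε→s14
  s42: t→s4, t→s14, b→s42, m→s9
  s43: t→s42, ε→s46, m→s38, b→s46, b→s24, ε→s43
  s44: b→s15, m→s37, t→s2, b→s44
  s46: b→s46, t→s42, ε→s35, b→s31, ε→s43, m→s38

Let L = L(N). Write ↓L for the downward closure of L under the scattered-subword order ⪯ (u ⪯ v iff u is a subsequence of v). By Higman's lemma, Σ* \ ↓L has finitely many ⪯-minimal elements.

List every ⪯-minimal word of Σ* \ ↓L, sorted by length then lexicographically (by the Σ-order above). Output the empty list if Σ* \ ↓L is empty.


|Q|=47, |F|=17, |δ|=111 (25 ε).
min D↑ (14 st, q0=0, F={10}): 0:m→0,b→0,t→1 1:m→2,b→1,t→3 2:m→4,b→2,t→5 3:m→5,b→3,t→6 4:m→7,b→4,t→8 5:m→8,b→5,t→9 6:m→9,b→6,t→10 7:m→10,b→7,t→11 8:m→11,b→8,t→12 9:m→12,b→9,t→10 10:m→10,b→10,t→10 11:m→10,b→11,t→13 12:m→13,b→12,t→10 13:m→10,b→13,t→10 [Hopcroft].
'tttt': N↓-sim [31, 30, 22, 10, 4] end={s14,s20,s36,s4} rej; 4/4 single-dels accept.
'tmmmm': |S_i|=[31, 30, 26, 19, 12, 5] end={s20,s22,s36,s37,s4} rej; 5/5 del acc.
2 words, ⪯-incomp.

A = [tttt, tmmmm].


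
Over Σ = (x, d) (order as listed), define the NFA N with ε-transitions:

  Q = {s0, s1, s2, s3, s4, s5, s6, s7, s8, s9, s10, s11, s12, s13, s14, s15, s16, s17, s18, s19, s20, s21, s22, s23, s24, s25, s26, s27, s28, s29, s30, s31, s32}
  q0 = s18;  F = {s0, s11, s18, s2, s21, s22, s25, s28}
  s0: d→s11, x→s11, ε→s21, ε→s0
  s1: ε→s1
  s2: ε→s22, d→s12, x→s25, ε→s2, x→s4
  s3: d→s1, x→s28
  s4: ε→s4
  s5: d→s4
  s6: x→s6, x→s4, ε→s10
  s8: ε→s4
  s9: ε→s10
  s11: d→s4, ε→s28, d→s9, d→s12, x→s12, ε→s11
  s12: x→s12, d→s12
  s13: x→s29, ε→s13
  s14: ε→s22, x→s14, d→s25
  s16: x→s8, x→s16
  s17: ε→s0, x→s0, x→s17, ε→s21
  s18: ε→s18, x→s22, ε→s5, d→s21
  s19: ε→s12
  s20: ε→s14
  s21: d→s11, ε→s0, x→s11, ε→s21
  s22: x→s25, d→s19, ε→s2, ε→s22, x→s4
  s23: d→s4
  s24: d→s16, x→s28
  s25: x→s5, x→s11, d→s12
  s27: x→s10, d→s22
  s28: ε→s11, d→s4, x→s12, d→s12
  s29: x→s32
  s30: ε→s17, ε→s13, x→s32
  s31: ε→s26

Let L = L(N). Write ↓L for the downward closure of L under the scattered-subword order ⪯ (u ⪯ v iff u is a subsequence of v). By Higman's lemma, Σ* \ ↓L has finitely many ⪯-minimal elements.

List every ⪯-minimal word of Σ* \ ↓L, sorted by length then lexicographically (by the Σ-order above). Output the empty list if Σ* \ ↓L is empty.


Antichain: [xd, dxx, ddx, ddd, xxxx].

|Q|=33, |F|=8, |δ|=70 (27 ε).
min D↑ (6 st, q0=0, F={4}): 0:x→1,d→2 1:x→3,d→4 2:x→5,d→5 3:x→5,d→4 4:x→4,d→4 5:x→4,d→4.
'xd': |S_i|=[14, 11, 5] end={s10,s12,s19,s4,s9} rej; 2/2 deletions ∈↓L.
'dxx': |S_i|=[14, 9, 6, 1] end={s12} rej; 3/3 single-dels accept.
'ddx': |S_i|=[14, 9, 6, 1] end={s12} ∉↓L; 3/3 del acc.
'ddd': |S_i|=[14, 9, 6, 4] end={s10,s12,s4,s9} — reject; 3/3 single-dels accept.
'xxxx': run [14, 11, 8, 7, 1] end={s12} ∉↓L; 4/4 del acc.
5 minimals (antichain).


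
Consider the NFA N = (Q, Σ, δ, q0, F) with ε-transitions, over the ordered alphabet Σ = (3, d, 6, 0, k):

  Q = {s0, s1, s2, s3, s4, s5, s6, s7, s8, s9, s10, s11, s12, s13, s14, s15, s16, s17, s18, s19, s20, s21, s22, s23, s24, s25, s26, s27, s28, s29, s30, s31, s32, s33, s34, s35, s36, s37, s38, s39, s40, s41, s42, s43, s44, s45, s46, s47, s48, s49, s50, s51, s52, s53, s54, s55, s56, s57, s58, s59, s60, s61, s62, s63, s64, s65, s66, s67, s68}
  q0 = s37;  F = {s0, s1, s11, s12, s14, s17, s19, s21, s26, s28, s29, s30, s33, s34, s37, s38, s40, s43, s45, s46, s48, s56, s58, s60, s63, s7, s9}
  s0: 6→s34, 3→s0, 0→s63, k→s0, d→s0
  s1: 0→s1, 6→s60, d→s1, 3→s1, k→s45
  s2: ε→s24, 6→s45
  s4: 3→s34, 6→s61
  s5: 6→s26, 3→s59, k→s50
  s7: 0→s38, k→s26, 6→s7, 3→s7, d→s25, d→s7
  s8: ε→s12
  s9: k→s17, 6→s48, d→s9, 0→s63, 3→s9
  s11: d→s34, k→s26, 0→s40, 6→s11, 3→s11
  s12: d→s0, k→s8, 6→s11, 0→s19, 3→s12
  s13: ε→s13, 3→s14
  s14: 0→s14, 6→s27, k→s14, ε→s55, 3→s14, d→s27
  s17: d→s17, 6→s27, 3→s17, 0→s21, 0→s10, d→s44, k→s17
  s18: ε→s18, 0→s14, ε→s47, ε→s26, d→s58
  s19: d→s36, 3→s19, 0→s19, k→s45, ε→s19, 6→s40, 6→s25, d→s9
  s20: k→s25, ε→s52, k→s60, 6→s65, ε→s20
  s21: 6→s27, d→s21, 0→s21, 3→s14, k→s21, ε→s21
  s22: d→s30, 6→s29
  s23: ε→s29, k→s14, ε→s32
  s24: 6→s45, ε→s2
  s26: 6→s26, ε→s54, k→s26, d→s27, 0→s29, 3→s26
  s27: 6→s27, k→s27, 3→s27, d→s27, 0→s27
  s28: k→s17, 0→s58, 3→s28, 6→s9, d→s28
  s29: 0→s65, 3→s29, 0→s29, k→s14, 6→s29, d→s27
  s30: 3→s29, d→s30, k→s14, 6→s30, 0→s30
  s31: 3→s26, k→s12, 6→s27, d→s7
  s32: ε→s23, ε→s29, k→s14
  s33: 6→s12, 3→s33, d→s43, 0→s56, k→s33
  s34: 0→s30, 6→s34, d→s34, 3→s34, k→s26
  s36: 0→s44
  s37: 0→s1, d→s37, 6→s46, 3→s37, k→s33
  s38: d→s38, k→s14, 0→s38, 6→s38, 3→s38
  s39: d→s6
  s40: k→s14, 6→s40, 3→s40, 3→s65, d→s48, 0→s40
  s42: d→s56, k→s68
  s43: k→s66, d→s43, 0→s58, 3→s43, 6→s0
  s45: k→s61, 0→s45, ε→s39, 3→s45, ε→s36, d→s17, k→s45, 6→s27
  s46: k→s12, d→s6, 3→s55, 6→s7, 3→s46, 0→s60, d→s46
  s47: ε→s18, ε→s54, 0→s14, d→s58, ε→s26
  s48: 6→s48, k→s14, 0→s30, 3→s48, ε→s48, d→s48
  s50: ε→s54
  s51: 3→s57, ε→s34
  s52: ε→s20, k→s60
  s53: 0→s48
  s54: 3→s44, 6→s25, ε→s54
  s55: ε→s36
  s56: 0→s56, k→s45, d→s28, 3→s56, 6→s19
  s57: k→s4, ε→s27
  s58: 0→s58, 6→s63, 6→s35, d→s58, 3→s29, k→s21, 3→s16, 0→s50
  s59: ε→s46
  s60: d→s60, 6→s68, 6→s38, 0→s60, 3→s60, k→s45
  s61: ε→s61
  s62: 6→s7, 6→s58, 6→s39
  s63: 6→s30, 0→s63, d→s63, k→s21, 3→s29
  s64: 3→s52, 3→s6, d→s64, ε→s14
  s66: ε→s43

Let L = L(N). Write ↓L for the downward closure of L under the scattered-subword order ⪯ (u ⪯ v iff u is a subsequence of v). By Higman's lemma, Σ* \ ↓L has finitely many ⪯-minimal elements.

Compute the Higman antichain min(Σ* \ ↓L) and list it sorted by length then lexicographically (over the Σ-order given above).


|Q|=69, |F|=27, |δ|=226 (33 ε).
min D↑ (28 st, q0=0, F={16}): 0:3→0,d→0,6→1,0→2,k→3 1:3→1,d→1,6→4,0→5,k→6 2:3→2,d→2,6→5,0→2,k→7 3:3→3,d→8,6→6,0→9,k→3 4:3→4,d→4,6→4,0→10,k→11 5:3→5,d→5,6→10,0→5,k→7 6:3→6,d→12,6→13,0→14,k→6 7:3→7,d→15,6→16,0→7,k→7 8:3→8,d→8,6→12,0→17,k→8 9:3→9,d→18,6→14,0→9,k→7 10:3→10,d→10,6→10,0→10,k→19 11:3→11,d→16,6→11,0→20,k→11 12:3→12,d→12,6→21,0→22,k→12 13:3→13,d→21,6→13,0→23,k→11 14:3→14,d→24,6→23,0→14,k→7 15:3→15,d→15,6→16,0→25,k→15 16:3→16,d→16,6→16,0→16,k→16 17:3→20,d→17,6→22,0→17,k→25 18:3→18,d→18,6→24,0→17,k→15 19:3→19,d→16,6→16,0→19,k→19 20:3→20,d→16,6→20,0→20,k→19 21:3→21,d→21,6→21,0→26,k→11 22:3→20,d→22,6→26,0→22,k→25 23:3→23,d→27,6→23,0→23,k→19 24:3→24,d→24,6→27,0→22,k→15 25:3→19,d→25,6→16,0→25,k→25 26:3→20,d→26,6→26,0→26,k→19 27:3→27,d→27,6→27,0→26,k→19 (ε-aug+det+¬).
'0k6': |S_i|=[44, 32, 12, 1] end={s27} rej; 3/3 del acc.
'66kd': run [44, 34, 18, 10, 1] end={s27} — reject; 4/4 deletions ∈↓L.
'kd03d': N↓-sim [44, 37, 27, 17, 8, 1] end={s27} ∉↓L; 5/5 del acc.
3 minimals (antichain).

min(Σ*\↓L) = [0k6, 66kd, kd03d].


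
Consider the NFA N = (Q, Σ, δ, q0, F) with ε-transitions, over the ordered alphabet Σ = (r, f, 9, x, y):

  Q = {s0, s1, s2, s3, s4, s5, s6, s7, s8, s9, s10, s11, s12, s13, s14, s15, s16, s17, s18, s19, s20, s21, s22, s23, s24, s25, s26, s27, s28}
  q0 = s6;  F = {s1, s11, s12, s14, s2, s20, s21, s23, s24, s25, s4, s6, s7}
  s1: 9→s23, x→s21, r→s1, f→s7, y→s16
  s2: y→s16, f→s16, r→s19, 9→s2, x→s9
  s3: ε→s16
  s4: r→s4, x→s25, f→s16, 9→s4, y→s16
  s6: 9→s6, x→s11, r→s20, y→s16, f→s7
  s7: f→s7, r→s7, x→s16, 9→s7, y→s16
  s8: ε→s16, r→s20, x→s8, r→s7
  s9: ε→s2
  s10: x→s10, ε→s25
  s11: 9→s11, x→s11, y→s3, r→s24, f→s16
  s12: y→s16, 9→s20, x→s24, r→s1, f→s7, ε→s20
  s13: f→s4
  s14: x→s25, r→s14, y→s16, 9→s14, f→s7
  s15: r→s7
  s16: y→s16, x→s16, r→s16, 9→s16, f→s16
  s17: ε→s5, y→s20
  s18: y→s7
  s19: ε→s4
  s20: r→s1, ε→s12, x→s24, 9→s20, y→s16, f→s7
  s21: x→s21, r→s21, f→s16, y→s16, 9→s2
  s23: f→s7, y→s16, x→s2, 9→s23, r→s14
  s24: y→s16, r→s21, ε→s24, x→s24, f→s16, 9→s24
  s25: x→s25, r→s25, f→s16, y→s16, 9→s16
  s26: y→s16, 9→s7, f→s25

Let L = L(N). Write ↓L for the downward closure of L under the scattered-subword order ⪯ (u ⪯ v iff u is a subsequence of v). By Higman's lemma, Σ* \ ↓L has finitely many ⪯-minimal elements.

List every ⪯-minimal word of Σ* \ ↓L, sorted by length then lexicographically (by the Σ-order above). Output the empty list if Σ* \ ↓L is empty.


|Q|=29, |F|=13, |δ|=90 (9 ε).
min D↑ (13 st, q0=0, F={4}): 0:r→1,f→2,9→0,x→3,y→4 1:r→5,f→2,9→1,x→6,y→4 2:r→2,f→2,9→2,x→4,y→4 3:r→6,f→4,9→3,x→3,y→4 4:r→4,f→4,9→4,x→4,y→4 5:r→5,f→2,9→7,x→8,y→4 6:r→8,f→4,9→6,x→6,y→4 7:r→9,f→2,9→7,x→10,y→4 8:r→8,f→4,9→10,x→8,y→4 9:r→9,f→2,9→9,x→11,y→4 10:r→12,f→4,9→10,x→10,y→4 11:r→11,f→4,9→4,x→11,y→4 12:r→12,f→4,9→12,x→11,y→4 (ε-aug+det+¬).
'y': run [17, 2] end={s16,s3} ∉↓L; 1/1 deletions ∈↓L.
'fx': run [17, 2, 1] end={s16} rej; 2/2 single-dels accept.
'xf': |S_i|=[17, 10, 1] end={s16} rej; 2/2 deletions ∈↓L.
'rr9rx9': N↓-sim [17, 14, 11, 9, 6, 2, 1] end={s16} ∉↓L; 6/6 deletions ∈↓L.
4 words, ⪯-incomp.

Antichain: [y, fx, xf, rr9rx9].


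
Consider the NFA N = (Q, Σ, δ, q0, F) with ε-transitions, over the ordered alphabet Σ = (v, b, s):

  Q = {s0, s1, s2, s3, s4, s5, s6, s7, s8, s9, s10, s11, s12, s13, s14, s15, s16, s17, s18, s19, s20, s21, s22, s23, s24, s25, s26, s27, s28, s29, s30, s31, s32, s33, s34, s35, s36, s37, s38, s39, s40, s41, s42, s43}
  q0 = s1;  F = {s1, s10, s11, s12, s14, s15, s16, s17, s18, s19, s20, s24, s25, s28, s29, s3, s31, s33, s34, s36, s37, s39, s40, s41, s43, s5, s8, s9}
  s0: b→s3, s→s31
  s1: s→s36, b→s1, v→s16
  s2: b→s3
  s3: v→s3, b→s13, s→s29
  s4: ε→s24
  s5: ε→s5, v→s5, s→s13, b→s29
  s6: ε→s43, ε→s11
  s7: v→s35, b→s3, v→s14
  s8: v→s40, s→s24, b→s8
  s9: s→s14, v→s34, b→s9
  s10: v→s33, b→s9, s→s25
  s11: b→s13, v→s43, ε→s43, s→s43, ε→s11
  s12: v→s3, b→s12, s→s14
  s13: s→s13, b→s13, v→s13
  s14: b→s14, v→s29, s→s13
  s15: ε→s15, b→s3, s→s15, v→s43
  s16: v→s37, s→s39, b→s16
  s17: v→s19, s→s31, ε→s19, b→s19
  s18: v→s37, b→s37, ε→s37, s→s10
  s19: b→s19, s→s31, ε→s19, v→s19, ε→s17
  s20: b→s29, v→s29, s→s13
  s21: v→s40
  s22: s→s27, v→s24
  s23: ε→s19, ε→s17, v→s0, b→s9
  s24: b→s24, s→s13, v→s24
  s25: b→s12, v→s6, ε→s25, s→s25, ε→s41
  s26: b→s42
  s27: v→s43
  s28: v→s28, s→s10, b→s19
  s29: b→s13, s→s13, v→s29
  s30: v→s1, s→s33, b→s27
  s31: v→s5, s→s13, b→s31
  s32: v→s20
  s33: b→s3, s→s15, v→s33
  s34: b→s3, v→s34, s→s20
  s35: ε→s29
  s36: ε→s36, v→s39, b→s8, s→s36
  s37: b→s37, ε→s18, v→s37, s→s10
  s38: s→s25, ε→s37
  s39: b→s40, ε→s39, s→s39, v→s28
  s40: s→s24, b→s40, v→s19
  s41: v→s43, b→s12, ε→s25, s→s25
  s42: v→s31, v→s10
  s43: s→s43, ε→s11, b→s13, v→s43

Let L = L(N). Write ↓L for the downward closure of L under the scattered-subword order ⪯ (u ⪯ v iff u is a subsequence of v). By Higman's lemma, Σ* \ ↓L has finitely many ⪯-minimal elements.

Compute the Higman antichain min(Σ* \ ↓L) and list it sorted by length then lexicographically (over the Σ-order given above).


|Q|=44, |F|=28, |δ|=129 (22 ε).
min D↑ (25 st, q0=0, F={14}): 0:v→1,b→0,s→2 1:v→3,b→1,s→4 2:v→4,b→5,s→2 3:v→3,b→3,s→6 4:v→7,b→8,s→4 5:v→8,b→5,s→9 6:v→10,b→11,s→12 7:v→7,b→13,s→6 8:v→13,b→8,s→9 9:v→9,b→9,s→14 10:v→10,b→15,s→16 11:v→17,b→11,s→18 12:v→19,b→20,s→12 13:v→13,b→13,s→21 14:v→14,b→14,s→14 15:v→15,b→14,s→22 16:v→19,b→15,s→16 17:v→17,b→15,s→23 18:v→22,b→18,s→14 19:v→19,b→14,s→19 20:v→15,b→20,s→18 21:v→24,b→21,s→14 22:v→22,b→14,s→14 23:v→22,b→22,s→14 24:v→24,b→22,s→14 (ε-aug+det+¬).
'sbss': N↓-sim [30, 26, 15, 7, 1] end={s13} rej; 4/4 single-dels accept.
'vvsvbb': N↓-sim [30, 27, 24, 18, 11, 3, 1] end={s13} rej; 6/6 single-dels accept.
'vvssvb': |S_i|=[30, 27, 24, 18, 12, 6, 1] end={s13} — reject; 6/6 deletions ∈↓L.
3 obstructions.

A = [sbss, vvsvbb, vvssvb].


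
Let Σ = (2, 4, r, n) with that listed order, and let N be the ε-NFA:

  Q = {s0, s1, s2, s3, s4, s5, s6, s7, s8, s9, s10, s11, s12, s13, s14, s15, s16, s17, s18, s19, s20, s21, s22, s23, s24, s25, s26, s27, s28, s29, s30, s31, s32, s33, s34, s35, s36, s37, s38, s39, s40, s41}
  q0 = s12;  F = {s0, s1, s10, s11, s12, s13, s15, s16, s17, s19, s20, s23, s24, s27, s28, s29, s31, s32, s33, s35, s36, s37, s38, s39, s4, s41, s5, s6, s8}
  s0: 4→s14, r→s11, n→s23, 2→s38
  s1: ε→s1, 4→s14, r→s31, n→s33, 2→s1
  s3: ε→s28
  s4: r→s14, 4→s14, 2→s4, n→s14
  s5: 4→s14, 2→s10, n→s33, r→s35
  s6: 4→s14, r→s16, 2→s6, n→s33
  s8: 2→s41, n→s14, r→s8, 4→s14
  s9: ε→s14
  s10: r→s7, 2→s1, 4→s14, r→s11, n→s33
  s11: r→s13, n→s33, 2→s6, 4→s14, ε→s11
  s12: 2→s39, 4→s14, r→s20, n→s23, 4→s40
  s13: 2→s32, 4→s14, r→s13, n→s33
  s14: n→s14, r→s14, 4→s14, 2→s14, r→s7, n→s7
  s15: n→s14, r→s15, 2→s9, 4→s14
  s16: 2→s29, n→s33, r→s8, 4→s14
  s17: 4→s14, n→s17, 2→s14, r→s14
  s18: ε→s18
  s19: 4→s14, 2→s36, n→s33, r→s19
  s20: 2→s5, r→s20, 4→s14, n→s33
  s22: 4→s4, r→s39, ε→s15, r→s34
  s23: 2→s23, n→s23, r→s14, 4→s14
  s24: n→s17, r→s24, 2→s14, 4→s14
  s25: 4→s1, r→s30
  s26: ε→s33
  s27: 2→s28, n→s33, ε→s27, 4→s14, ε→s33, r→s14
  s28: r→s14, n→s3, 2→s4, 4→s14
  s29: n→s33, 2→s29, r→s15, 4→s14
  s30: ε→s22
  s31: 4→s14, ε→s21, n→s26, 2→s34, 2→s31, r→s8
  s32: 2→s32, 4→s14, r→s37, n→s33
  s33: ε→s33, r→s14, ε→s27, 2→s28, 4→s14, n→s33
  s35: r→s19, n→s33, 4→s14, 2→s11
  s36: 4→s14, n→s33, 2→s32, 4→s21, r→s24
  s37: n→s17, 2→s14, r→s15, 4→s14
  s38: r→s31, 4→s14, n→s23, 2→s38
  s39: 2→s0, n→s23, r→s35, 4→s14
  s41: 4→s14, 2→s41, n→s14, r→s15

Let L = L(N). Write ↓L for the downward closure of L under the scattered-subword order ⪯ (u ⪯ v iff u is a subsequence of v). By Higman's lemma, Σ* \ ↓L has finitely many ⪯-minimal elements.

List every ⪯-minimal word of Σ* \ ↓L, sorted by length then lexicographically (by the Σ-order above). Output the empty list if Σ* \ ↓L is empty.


|Q|=42, |F|=29, |δ|=144 (13 ε).
min D↑ (29 st, q0=0, F={2}): 0:2→1,4→2,r→3,n→4 1:2→5,4→2,r→6,n→4 2:2→2,4→2,r→2,n→2 3:2→7,4→2,r→3,n→8 4:2→4,4→2,r→2,n→4 5:2→9,4→2,r→10,n→4 6:2→10,4→2,r→11,n→8 7:2→12,4→2,r→6,n→8 8:2→13,4→2,r→2,n→8 9:2→9,4→2,r→14,n→4 10:2→15,4→2,r→16,n→8 11:2→17,4→2,r→11,n→8 12:2→18,4→2,r→10,n→8 13:2→19,4→2,r→2,n→13 14:2→14,4→2,r→20,n→8 15:2→15,4→2,r→21,n→8 16:2→22,4→2,r→16,n→8 17:2→22,4→2,r→23,n→8 18:2→18,4→2,r→14,n→8 19:2→19,4→2,r→2,n→2 20:2→24,4→2,r→20,n→2 21:2→25,4→2,r→20,n→8 22:2→22,4→2,r→26,n→8 23:2→2,4→2,r→23,n→27 24:2→24,4→2,r→28,n→2 25:2→25,4→2,r→28,n→8 26:2→2,4→2,r→28,n→27 27:2→2,4→2,r→2,n→27 28:2→2,4→2,r→28,n→2.
'4': N↓-sim [37, 4] end={s14,s21,s40,s7} — reject; 1/1 deletions ∈↓L.
'nr': run [37, 10, 2] end={s14,s7} rej; 2/2 del acc.
'rn22n': |S_i|=[37, 31, 9, 5, 3, 2] end={s14,s7} rej; 5/5 deletions ∈↓L.
'222rrn': N↓-sim [37, 34, 30, 24, 19, 6, 2] end={s14,s7} — reject; 6/6 single-dels accept.
'2rr2r2': run [37, 34, 27, 21, 17, 7, 3] end={s14,s7,s9} — reject; 6/6 del acc.
5 minimals (antichain).

Antichain: [4, nr, rn22n, 222rrn, 2rr2r2].


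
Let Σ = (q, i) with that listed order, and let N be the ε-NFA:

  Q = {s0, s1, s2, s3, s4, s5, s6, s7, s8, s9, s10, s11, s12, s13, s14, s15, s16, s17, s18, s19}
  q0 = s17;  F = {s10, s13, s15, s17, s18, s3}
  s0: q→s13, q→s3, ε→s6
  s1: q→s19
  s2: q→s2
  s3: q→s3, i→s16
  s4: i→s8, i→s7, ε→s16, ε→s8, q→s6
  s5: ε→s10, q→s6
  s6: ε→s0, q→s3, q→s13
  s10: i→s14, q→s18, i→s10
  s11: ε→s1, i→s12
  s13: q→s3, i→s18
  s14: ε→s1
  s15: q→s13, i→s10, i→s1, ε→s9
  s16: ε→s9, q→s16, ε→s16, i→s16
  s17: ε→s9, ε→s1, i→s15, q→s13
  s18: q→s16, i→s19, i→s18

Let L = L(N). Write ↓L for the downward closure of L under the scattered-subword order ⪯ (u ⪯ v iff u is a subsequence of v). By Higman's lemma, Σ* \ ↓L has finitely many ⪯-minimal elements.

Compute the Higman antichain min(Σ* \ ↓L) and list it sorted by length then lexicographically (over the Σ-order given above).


|Q|=20, |F|=6, |δ|=40 (12 ε).
min D↑ (7 st, q0=0, F={6}): 0:q→1,i→2 1:q→3,i→4 2:q→1,i→5 3:q→3,i→6 4:q→6,i→4 5:q→4,i→5 6:q→6,i→6 [Hopcroft].
'qqi': run [11, 6, 3, 2] end={s16,s9} rej; 3/3 del acc.
'qiq': |S_i|=[11, 6, 4, 2] end={s16,s9} — reject; 3/3 single-dels accept.
'iiqq': run [11, 10, 7, 4, 2] end={s16,s9} — reject; 4/4 single-dels accept.
3 obstructions.

Antichain: [qqi, qiq, iiqq].


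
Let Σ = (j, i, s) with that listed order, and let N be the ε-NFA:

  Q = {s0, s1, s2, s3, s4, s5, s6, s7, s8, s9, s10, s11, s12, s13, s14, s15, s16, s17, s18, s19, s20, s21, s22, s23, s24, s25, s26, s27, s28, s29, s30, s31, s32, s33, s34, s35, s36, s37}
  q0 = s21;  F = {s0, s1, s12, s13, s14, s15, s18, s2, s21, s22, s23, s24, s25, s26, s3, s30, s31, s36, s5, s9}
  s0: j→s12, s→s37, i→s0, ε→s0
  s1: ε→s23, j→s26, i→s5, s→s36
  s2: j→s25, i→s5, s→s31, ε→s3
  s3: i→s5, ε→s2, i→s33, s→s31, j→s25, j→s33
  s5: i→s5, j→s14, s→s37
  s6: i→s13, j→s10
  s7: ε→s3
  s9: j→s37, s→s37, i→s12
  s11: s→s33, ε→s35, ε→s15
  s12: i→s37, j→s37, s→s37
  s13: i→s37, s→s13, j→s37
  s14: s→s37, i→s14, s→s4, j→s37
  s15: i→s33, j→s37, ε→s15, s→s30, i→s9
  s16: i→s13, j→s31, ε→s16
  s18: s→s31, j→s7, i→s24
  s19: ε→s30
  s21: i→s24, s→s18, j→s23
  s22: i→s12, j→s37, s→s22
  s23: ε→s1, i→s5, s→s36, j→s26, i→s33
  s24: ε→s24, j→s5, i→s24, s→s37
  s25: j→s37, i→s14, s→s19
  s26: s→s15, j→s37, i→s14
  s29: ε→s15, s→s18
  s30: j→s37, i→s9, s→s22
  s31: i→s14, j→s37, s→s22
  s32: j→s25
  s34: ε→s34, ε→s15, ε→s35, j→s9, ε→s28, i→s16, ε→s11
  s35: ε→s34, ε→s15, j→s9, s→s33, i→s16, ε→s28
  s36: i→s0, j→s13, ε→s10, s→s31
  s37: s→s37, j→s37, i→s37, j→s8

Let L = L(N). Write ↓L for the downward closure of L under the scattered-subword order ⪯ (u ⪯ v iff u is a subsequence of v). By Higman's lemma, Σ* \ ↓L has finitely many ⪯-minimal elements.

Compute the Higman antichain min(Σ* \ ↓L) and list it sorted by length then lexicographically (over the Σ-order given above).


A = [is, jjj, ssj, jsji, sssii, jjsiii].

|Q|=38, |F|=20, |δ|=103 (22 ε).
min D↑ (19 st, q0=0, F={7}): 0:j→1,i→2,s→3 1:j→4,i→5,s→6 2:j→5,i→2,s→7 3:j→8,i→2,s→9 4:j→7,i→10,s→11 5:j→10,i→5,s→7 6:j→12,i→13,s→9 7:j→7,i→7,s→7 8:j→14,i→5,s→9 9:j→7,i→10,s→15 10:j→7,i→10,s→7 11:j→7,i→16,s→17 12:j→7,i→7,s→12 13:j→18,i→13,s→7 14:j→7,i→10,s→17 15:j→7,i→18,s→15 16:j→7,i→18,s→7 17:j→7,i→16,s→15 18:j→7,i→7,s→7 [Hopcroft].
'is': N↓-sim [27, 10, 3] end={s37,s4,s8} rej; 2/2 deletions ∈↓L.
'jjj': N↓-sim [27, 24, 14, 2] end={s37,s8} rej; 3/3 single-dels accept.
'ssj': run [27, 23, 11, 2] end={s37,s8} rej; 3/3 single-dels accept.
'jsji': run [27, 24, 16, 4, 2] end={s37,s8} rej; 4/4 del acc.
'sssii': N↓-sim [27, 23, 11, 6, 3, 2] end={s37,s8} ∉↓L; 5/5 single-dels accept.
'jjsiii': run [27, 24, 14, 11, 5, 3, 2] end={s37,s8} — reject; 6/6 single-dels accept.
6 obstructions.
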